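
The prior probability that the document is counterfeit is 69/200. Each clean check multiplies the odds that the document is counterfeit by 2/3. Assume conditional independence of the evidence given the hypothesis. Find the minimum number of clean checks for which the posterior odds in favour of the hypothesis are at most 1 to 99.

Prior odds = 0.345/0.655 = 69/131.
Likelihood ratio per clean check = 2/3.
Target odds = 1/99.
Require (2/3)ⁿ ≤ 1/99 ÷ (69/131) = 131/6831.
(2/3)⁹ = 512/19683 is still above 131/6831 but (2/3)¹⁰ = 1024/59049 is at or below it, so n = 10.

10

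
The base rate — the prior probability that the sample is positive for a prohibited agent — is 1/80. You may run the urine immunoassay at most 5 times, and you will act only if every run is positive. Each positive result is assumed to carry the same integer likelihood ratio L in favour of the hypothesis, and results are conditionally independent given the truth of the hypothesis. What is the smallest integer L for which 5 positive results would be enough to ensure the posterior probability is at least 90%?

Prior odds = 0.0125/0.9875 = 1/79.
Target odds = 0.9/0.1 = 9.
Need L⁵ ≥ 9 ÷ (1/79) = 711.
3⁵ = 243 < 711 ≤ 1024 = 4⁵, so L = 4.

4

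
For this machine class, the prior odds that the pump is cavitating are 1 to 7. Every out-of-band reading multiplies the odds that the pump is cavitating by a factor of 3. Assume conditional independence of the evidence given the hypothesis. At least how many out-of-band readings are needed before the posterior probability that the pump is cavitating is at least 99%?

6

Prior odds = 1/7.
Likelihood ratio per out-of-band reading = 3.
Target posterior odds = 0.99/0.01 = 99.
Require 3ⁿ ≥ 99 ÷ (1/7) = 693.
3⁵ = 243 falls short of 693 but 3⁶ = 729 reaches it, so n = 6.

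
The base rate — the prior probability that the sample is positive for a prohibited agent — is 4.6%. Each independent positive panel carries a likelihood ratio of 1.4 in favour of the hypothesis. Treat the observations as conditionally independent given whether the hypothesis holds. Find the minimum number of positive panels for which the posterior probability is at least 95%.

18

Prior odds = 0.046/0.954 = 23/477.
Likelihood ratio per positive panel = 1.4.
Target posterior odds = 0.95/0.05 = 19.
Require 1.4ⁿ ≥ 19 ÷ (23/477) = 9063/23.
1.4¹⁷ ≈304.913 falls short of 9063/23 but 1.4¹⁸ ≈426.879 reaches it, so n = 18.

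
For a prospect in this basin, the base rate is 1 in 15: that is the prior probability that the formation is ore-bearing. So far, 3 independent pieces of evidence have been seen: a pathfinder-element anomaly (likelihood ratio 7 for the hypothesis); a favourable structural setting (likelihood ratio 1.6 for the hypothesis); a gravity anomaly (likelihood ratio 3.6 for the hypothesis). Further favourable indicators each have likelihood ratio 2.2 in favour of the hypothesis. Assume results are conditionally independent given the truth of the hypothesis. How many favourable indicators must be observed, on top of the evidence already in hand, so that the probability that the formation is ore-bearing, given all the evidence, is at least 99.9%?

Prior odds = (1/15)/(14/15) = 1/14.
Combined Bayes factor of the evidence already in hand = 7 × 1.6 × 3.6 = 40.32.
Odds after that evidence = (1/14) × 40.32 = 2.88.
Target odds = 0.999/0.001 = 999.
Need 2.2ⁿ ≥ 999 ÷ 2.88 = 346.875.
2.2⁷ = 19487171/78125 falls short of 346.875 but 2.2⁸ = 214358881/390625 reaches it, so n = 8.

8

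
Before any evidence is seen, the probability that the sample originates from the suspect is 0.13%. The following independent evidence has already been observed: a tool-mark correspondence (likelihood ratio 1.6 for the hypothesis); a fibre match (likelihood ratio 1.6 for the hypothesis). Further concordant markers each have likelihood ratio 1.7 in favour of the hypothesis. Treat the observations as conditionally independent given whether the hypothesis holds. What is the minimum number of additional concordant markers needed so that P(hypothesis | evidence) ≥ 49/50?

19

Prior odds = 0.0013/0.9987 = 13/9987.
Combined Bayes factor of the evidence already in hand = 1.6 × 1.6 = 2.56.
Odds after that evidence = (13/9987) × 2.56 = 832/249675.
Target odds = 0.98/0.02 = 49.
Need 1.7ⁿ ≥ 49 ÷ (832/249675) = 12234075/832.
1.7¹⁸ ≈14063.1 falls short of 12234075/832 but 1.7¹⁹ ≈23907.2 reaches it, so n = 19.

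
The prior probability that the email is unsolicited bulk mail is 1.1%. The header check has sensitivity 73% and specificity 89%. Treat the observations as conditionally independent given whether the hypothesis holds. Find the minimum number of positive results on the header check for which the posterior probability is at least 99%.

5

Prior odds: 0.011 ÷ 0.989 = 11/989.
False-positive rate = 1 − 0.89 = 0.11; likelihood ratio of a positive = 0.73/0.11 = 73/11.
Target posterior odds = 0.99/0.01 = 99.
Need (11/989) × (73/11)ⁿ ≥ 99, i.e. (73/11)ⁿ ≥ 8901.
(73/11)⁴ = 28398241/14641 falls short of 8901 but (73/11)⁵ ≈12872.1 reaches it, so n = 5.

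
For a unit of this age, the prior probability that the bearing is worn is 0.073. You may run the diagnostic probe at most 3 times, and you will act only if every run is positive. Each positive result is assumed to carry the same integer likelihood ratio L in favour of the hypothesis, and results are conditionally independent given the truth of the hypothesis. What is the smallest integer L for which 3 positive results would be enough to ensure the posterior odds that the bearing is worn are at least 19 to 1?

7

Prior odds = 0.073/0.927 = 73/927.
Target odds = 19.
Need L³ ≥ 19 ÷ (73/927) = 17613/73.
6³ = 216 < 17613/73 ≤ 343 = 7³, so L = 7.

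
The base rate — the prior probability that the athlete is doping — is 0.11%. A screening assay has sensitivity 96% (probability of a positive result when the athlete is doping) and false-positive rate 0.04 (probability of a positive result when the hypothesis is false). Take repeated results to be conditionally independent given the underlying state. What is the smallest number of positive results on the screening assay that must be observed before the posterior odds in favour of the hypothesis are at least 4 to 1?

3

Prior odds = 0.0011/0.9989 = 11/9989.
Likelihood ratio of a positive result = 0.96/0.04 = 24.
Target odds = 4.
Need (11/9989) × 24ⁿ ≥ 4, i.e. 24ⁿ ≥ 39956/11.
24² = 576 falls short of 39956/11 but 24³ = 13824 reaches it, so n = 3.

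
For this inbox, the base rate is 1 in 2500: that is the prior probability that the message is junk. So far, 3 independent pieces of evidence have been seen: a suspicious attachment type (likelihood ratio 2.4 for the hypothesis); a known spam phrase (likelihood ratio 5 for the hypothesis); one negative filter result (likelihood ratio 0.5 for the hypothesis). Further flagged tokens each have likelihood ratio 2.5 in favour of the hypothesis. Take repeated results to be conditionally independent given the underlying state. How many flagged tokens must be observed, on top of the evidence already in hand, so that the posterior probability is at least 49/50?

11

Prior odds = 0.0004/0.9996 = 1/2499.
Combined Bayes factor of the evidence already in hand = 2.4 × 5 × 0.5 = 6.
Odds after that evidence = (1/2499) × 6 = 2/833.
Target odds = 0.98/0.02 = 49.
Need 2.5ⁿ ≥ 49 ÷ (2/833) = 20408.5.
2.5¹⁰ = 9765625/1024 falls short of 20408.5 but 2.5¹¹ = 48828125/2048 reaches it, so n = 11.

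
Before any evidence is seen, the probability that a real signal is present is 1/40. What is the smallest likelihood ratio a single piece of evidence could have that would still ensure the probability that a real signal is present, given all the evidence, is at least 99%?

Prior odds = 0.025/0.975 = 1/39.
Target odds = 0.99/0.01 = 99.
Required Bayes factor = 99 ÷ (1/39) = 3861.

3861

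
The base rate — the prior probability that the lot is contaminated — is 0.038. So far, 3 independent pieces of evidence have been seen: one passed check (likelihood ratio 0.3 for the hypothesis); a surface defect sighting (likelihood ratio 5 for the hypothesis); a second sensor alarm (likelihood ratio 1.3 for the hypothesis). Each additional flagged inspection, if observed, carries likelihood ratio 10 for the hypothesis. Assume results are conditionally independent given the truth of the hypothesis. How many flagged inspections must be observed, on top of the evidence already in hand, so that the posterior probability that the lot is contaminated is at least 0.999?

Prior odds = 0.038/0.962 = 19/481.
Combined Bayes factor of the evidence already in hand = 0.3 × 5 × 1.3 = 1.95.
Odds after that evidence = (19/481) × 1.95 = 57/740.
Target odds = 0.999/0.001 = 999.
Need 10ⁿ ≥ 999 ÷ (57/740) = 246420/19.
10⁴ = 10000 falls short of 246420/19 but 10⁵ = 100000 reaches it, so n = 5.

5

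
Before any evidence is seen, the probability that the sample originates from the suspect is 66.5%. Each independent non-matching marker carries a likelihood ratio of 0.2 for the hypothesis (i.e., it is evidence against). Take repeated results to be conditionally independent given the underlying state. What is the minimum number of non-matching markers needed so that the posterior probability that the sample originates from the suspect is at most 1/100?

4

Prior odds: 0.665 ÷ 0.335 = 133/67.
Likelihood ratio per non-matching marker = 0.2.
Target posterior odds = 0.01/0.99 = 1/99.
Require 0.2ⁿ ≤ 1/99 ÷ (133/67) = 67/13167.
0.2³ = 0.008 is still above 67/13167 but 0.2⁴ = 0.0016 is at or below it, so n = 4.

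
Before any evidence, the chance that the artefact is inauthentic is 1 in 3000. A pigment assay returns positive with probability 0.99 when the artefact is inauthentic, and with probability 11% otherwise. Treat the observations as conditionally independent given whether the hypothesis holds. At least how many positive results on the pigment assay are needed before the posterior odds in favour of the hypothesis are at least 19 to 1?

Prior odds = (1/3000)/(2999/3000) = 1/2999.
Likelihood ratio of a positive result = 0.99/0.11 = 9.
Target odds = 19.
Need (1/2999) × 9ⁿ ≥ 19, i.e. 9ⁿ ≥ 56981.
9⁴ = 6561 falls short of 56981 but 9⁵ = 59049 reaches it, so n = 5.

5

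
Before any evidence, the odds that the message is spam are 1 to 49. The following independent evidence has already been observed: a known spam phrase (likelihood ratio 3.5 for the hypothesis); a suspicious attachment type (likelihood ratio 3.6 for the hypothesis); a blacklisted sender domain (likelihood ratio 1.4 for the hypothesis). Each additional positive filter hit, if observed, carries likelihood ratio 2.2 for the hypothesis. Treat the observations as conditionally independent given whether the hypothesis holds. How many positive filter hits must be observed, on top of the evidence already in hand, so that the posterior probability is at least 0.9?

5

Prior odds = 1/49.
Combined Bayes factor of the evidence already in hand = 3.5 × 3.6 × 1.4 = 17.64.
Odds after that evidence = (1/49) × 17.64 = 0.36.
Target odds = 0.9/0.1 = 9.
Need 2.2ⁿ ≥ 9 ÷ 0.36 = 25.
2.2⁴ = 23.4256 falls short of 25 but 2.2⁵ = 51.53632 reaches it, so n = 5.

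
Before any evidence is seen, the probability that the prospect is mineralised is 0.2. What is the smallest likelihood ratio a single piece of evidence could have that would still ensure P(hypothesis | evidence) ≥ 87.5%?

Prior odds = 0.2/0.8 = 0.25.
Target odds = 0.875/0.125 = 7.
Required Bayes factor = 7 ÷ 0.25 = 28.

28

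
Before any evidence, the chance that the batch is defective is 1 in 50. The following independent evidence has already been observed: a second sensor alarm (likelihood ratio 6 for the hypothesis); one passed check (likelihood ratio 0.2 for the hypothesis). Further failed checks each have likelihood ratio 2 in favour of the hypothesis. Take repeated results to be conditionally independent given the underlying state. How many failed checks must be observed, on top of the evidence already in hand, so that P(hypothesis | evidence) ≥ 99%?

12

Prior odds = 0.02/0.98 = 1/49.
Combined Bayes factor of the evidence already in hand = 6 × 0.2 = 1.2.
Odds after that evidence = (1/49) × 1.2 = 6/245.
Target odds = 0.99/0.01 = 99.
Need 2ⁿ ≥ 99 ÷ (6/245) = 4042.5.
2¹¹ = 2048 falls short of 4042.5 but 2¹² = 4096 reaches it, so n = 12.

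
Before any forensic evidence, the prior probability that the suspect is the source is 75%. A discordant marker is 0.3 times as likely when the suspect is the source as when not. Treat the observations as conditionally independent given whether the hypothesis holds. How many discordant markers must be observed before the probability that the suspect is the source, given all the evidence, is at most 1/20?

4

Prior odds: 0.75 ÷ 0.25 = 3.
Likelihood ratio per discordant marker = 0.3.
Target odds: 0.05 ÷ 0.95 = 1/19.
Require 0.3ⁿ ≤ 1/19 ÷ 3 = 1/57.
0.3³ = 0.027 is still above 1/57 but 0.3⁴ = 0.0081 is at or below it, so n = 4.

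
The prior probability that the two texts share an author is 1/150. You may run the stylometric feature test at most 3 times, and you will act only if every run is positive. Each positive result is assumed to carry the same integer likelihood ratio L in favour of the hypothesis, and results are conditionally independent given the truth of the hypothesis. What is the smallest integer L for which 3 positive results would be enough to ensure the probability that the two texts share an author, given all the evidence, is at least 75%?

Prior odds = (1/150)/(149/150) = 1/149.
Target odds = 0.75/0.25 = 3.
Need L³ ≥ 3 ÷ (1/149) = 447.
7³ = 343 < 447 ≤ 512 = 8³, so L = 8.

8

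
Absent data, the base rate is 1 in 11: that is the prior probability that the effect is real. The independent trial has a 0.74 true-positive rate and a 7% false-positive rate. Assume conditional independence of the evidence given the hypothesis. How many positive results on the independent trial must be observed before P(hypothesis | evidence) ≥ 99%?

Prior odds: (1/11) ÷ (10/11) = 0.1.
Likelihood ratio of a positive result = 0.74/0.07 = 74/7.
Target odds: 0.99 ÷ 0.01 = 99.
Require (74/7)ⁿ ≥ 99 ÷ 0.1 = 990.
(74/7)² = 5476/49 falls short of 990 but (74/7)³ = 405224/343 reaches it, so n = 3.

3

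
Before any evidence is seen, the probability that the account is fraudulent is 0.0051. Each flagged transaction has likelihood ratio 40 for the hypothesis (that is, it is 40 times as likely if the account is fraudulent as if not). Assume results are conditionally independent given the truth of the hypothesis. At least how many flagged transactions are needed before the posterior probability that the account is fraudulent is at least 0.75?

Prior odds: 0.0051 ÷ 0.9949 = 51/9949.
Likelihood ratio per flagged transaction = 40.
Target odds: 0.75 ÷ 0.25 = 3.
Need (51/9949) × 40ⁿ ≥ 3, i.e. 40ⁿ ≥ 9949/17.
40¹ = 40 falls short of 9949/17 but 40² = 1600 reaches it, so n = 2.

2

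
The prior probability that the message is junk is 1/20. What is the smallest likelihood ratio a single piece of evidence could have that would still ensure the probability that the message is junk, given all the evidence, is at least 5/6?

Prior odds = 0.05/0.95 = 1/19.
Target odds = (5/6)/(1/6) = 5.
Required Bayes factor = 5 ÷ (1/19) = 95.

95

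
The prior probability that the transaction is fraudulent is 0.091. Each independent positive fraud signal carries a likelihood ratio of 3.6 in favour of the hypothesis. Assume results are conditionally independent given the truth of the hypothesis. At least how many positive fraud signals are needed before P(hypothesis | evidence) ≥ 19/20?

Prior odds = 0.091/0.909 = 91/909.
Likelihood ratio per positive fraud signal = 3.6.
Target posterior odds = 0.95/0.05 = 19.
Need (91/909) × 3.6ⁿ ≥ 19, i.e. 3.6ⁿ ≥ 17271/91.
3.6⁴ = 167.9616 falls short of 17271/91 but 3.6⁵ = 604.66176 reaches it, so n = 5.

5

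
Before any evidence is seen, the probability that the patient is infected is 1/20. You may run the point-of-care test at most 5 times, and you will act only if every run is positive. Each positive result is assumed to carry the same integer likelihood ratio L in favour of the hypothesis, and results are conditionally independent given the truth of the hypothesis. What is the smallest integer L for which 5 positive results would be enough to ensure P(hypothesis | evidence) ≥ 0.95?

4

Prior odds = 0.05/0.95 = 1/19.
Target odds = 0.95/0.05 = 19.
Need L⁵ ≥ 19 ÷ (1/19) = 361.
3⁵ = 243 < 361 ≤ 1024 = 4⁵, so L = 4.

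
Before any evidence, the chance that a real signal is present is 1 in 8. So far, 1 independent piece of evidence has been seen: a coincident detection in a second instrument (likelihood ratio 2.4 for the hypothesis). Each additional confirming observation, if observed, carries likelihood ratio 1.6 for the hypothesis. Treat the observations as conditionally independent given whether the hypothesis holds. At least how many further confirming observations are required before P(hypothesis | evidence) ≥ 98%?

Prior odds = 0.125/0.875 = 1/7.
Bayes factor of the evidence already in hand = 2.4.
Odds after that evidence = (1/7) × 2.4 = 12/35.
Target odds = 0.98/0.02 = 49.
Need 1.6ⁿ ≥ 49 ÷ (12/35) = 1715/12.
1.6¹⁰ ≈109.951 falls short of 1715/12 but 1.6¹¹ ≈175.922 reaches it, so n = 11.

11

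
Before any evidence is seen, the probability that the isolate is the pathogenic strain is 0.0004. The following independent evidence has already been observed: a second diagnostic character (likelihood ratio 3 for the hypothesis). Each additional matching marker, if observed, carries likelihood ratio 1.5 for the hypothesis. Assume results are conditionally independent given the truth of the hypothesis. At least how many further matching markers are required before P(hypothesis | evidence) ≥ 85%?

Prior odds = 0.0004/0.9996 = 1/2499.
Bayes factor of the evidence already in hand = 3.
Odds after that evidence = (1/2499) × 3 = 1/833.
Target odds = 0.85/0.15 = 17/3.
Need 1.5ⁿ ≥ 17/3 ÷ (1/833) = 14161/3.
1.5²⁰ ≈3325.26 falls short of 14161/3 but 1.5²¹ ≈4987.89 reaches it, so n = 21.

21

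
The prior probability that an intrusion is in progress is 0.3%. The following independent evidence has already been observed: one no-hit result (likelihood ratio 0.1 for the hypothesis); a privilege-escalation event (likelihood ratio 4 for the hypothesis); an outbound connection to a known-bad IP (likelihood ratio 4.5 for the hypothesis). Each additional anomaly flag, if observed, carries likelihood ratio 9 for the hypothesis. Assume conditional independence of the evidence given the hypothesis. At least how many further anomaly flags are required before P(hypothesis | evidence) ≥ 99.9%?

6

Prior odds = 0.003/0.997 = 3/997.
Combined Bayes factor of the evidence already in hand = 0.1 × 4 × 4.5 = 1.8.
Odds after that evidence = (3/997) × 1.8 = 27/4985.
Target odds = 0.999/0.001 = 999.
Need 9ⁿ ≥ 999 ÷ (27/4985) = 184445.
9⁵ = 59049 falls short of 184445 but 9⁶ = 531441 reaches it, so n = 6.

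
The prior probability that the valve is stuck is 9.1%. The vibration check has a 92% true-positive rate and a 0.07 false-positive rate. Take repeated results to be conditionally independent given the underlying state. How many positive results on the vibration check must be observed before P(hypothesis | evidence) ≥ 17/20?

2

Prior odds = 0.091/0.909 = 91/909.
Likelihood ratio of a positive result = 0.92/0.07 = 92/7.
Target odds: 0.85 ÷ 0.15 = 17/3.
Require (92/7)ⁿ ≥ 17/3 ÷ (91/909) = 5151/91.
(92/7)¹ = 92/7 falls short of 5151/91 but (92/7)² = 8464/49 reaches it, so n = 2.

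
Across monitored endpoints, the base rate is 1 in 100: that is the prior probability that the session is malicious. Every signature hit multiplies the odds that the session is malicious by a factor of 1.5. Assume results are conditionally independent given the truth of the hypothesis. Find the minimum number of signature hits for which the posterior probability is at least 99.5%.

Prior odds = 0.01/0.99 = 1/99.
Likelihood ratio per signature hit = 1.5.
Target odds: 0.995 ÷ 0.005 = 199.
Need (1/99) × 1.5ⁿ ≥ 199, i.e. 1.5ⁿ ≥ 19701.
1.5²⁴ ≈16834.1 falls short of 19701 but 1.5²⁵ ≈25251.2 reaches it, so n = 25.

25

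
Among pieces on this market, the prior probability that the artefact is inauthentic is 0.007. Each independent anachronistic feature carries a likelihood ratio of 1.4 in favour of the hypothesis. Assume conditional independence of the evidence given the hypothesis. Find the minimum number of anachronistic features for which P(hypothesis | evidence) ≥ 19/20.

Prior odds: 0.007 ÷ 0.993 = 7/993.
Likelihood ratio per anachronistic feature = 1.4.
Target posterior odds = 0.95/0.05 = 19.
Require 1.4ⁿ ≥ 19 ÷ (7/993) = 18867/7.
1.4²³ ≈2295.86 falls short of 18867/7 but 1.4²⁴ ≈3214.2 reaches it, so n = 24.

24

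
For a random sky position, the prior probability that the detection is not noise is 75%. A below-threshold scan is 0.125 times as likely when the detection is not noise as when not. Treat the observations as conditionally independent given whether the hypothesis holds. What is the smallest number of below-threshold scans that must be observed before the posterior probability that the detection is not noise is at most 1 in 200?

4

Prior odds = 0.75/0.25 = 3.
Likelihood ratio per below-threshold scan = 0.125.
Target odds: 0.005 ÷ 0.995 = 1/199.
Need 3 × 0.125ⁿ ≤ 1/199, i.e. 0.125ⁿ ≤ 1/597.
0.125³ = 0.001953125 is still above 1/597 but 0.125⁴ = 1/4096 is at or below it, so n = 4.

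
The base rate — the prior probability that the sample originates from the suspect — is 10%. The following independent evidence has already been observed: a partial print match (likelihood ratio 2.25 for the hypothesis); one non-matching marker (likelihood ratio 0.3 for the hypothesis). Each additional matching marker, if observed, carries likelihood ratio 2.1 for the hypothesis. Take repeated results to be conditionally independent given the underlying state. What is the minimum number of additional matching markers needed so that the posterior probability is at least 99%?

Prior odds = 0.1/0.9 = 1/9.
Combined Bayes factor of the evidence already in hand = 2.25 × 0.3 = 0.675.
Odds after that evidence = (1/9) × 0.675 = 0.075.
Target odds = 0.99/0.01 = 99.
Need 2.1ⁿ ≥ 99 ÷ 0.075 = 1320.
2.1⁹ ≈794.28 falls short of 1320 but 2.1¹⁰ ≈1667.99 reaches it, so n = 10.

10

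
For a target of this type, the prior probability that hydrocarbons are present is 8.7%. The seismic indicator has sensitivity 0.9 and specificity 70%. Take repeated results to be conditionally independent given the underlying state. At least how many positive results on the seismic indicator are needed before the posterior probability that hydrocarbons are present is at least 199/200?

Prior odds: 0.087 ÷ 0.913 = 87/913.
False-positive rate = 1 − 0.7 = 0.3; likelihood ratio of a positive = 0.9/0.3 = 3.
Target odds: 0.995 ÷ 0.005 = 199.
Need (87/913) × 3ⁿ ≥ 199, i.e. 3ⁿ ≥ 181687/87.
3⁶ = 729 falls short of 181687/87 but 3⁷ = 2187 reaches it, so n = 7.

7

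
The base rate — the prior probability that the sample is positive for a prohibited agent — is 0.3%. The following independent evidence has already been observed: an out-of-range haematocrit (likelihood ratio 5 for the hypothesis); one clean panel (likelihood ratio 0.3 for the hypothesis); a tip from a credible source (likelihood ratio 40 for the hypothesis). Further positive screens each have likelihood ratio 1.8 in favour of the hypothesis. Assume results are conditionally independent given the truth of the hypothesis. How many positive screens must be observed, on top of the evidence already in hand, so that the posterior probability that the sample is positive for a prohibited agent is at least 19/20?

Prior odds = 0.003/0.997 = 3/997.
Combined Bayes factor of the evidence already in hand = 5 × 0.3 × 40 = 60.
Odds after that evidence = (3/997) × 60 = 180/997.
Target odds = 0.95/0.05 = 19.
Need 1.8ⁿ ≥ 19 ÷ (180/997) = 18943/180.
1.8⁷ = 4782969/78125 falls short of 18943/180 but 1.8⁸ = 43046721/390625 reaches it, so n = 8.

8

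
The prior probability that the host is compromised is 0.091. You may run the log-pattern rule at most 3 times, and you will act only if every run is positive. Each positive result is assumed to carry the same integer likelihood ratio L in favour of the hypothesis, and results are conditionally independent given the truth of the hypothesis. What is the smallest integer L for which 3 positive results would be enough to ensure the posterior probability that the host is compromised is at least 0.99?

10

Prior odds = 0.091/0.909 = 91/909.
Target odds = 0.99/0.01 = 99.
Need L³ ≥ 99 ÷ (91/909) = 89991/91.
9³ = 729 < 89991/91 ≤ 1000 = 10³, so L = 10.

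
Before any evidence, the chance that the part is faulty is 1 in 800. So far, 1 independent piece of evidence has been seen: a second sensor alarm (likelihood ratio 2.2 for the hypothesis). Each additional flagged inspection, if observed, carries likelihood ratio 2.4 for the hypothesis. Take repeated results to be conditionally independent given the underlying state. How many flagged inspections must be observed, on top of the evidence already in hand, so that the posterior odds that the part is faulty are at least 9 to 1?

Prior odds = 0.00125/0.99875 = 1/799.
Bayes factor of the evidence already in hand = 2.2.
Odds after that evidence = (1/799) × 2.2 = 11/3995.
Target odds = 9.
Need 2.4ⁿ ≥ 9 ÷ (11/3995) = 35955/11.
2.4⁹ ≈2641.81 falls short of 35955/11 but 2.4¹⁰ ≈6340.34 reaches it, so n = 10.

10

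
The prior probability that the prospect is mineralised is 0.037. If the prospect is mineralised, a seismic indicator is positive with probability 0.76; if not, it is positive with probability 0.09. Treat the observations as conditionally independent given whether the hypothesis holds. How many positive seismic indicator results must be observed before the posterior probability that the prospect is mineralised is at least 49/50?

4

Prior odds = 0.037/0.963 = 37/963.
Likelihood ratio of a positive = 0.76/0.09 = 76/9.
Target posterior odds = 0.98/0.02 = 49.
Require (76/9)ⁿ ≥ 49 ÷ (37/963) = 47187/37.
(76/9)³ = 438976/729 falls short of 47187/37 but (76/9)⁴ = 33362176/6561 reaches it, so n = 4.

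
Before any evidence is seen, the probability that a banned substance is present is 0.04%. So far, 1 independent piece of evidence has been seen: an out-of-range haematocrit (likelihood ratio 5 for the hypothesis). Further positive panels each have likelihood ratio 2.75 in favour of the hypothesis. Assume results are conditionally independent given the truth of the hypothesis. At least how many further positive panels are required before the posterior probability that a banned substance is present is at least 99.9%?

13

Prior odds = 0.0004/0.9996 = 1/2499.
Bayes factor of the evidence already in hand = 5.
Odds after that evidence = (1/2499) × 5 = 5/2499.
Target odds = 0.999/0.001 = 999.
Need 2.75ⁿ ≥ 999 ÷ (5/2499) = 499300.2.
2.75¹² ≈187065 falls short of 499300.2 but 2.75¹³ ≈514428 reaches it, so n = 13.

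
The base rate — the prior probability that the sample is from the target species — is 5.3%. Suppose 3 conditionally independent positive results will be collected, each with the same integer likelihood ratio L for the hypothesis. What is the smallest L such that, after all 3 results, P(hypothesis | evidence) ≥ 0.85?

5

Prior odds = 0.053/0.947 = 53/947.
Target odds = 0.85/0.15 = 17/3.
Need L³ ≥ 17/3 ÷ (53/947) = 16099/159.
4³ = 64 < 16099/159 ≤ 125 = 5³, so L = 5.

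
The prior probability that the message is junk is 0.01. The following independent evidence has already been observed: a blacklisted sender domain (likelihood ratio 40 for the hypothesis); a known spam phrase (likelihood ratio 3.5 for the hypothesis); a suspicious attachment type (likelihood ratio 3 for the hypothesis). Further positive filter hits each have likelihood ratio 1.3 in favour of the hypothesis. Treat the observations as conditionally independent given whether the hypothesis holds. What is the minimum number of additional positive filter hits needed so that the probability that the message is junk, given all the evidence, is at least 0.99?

13

Prior odds = 0.01/0.99 = 1/99.
Combined Bayes factor of the evidence already in hand = 40 × 3.5 × 3 = 420.
Odds after that evidence = (1/99) × 420 = 140/33.
Target odds = 0.99/0.01 = 99.
Need 1.3ⁿ ≥ 99 ÷ (140/33) = 3267/140.
1.3¹² ≈23.2981 falls short of 3267/140 but 1.3¹³ ≈30.2875 reaches it, so n = 13.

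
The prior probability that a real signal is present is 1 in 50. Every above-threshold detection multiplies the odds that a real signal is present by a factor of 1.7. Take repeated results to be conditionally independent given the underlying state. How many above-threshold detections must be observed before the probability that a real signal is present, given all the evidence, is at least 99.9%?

Prior odds = 0.02/0.98 = 1/49.
Likelihood ratio per above-threshold detection = 1.7.
Target odds: 0.999 ÷ 0.001 = 999.
Require 1.7ⁿ ≥ 999 ÷ (1/49) = 48951.
1.7²⁰ ≈40642.3 falls short of 48951 but 1.7²¹ ≈69091.9 reaches it, so n = 21.

21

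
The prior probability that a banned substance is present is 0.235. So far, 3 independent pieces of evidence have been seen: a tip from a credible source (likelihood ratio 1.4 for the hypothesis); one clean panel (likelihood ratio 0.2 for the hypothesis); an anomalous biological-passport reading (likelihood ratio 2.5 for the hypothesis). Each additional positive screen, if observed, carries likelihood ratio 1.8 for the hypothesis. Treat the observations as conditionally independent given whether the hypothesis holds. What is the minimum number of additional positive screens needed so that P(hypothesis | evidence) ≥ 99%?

11

Prior odds = 0.235/0.765 = 47/153.
Combined Bayes factor of the evidence already in hand = 1.4 × 0.2 × 2.5 = 0.7.
Odds after that evidence = (47/153) × 0.7 = 329/1530.
Target odds = 0.99/0.01 = 99.
Need 1.8ⁿ ≥ 99 ÷ (329/1530) = 151470/329.
1.8¹⁰ ≈357.047 falls short of 151470/329 but 1.8¹¹ ≈642.684 reaches it, so n = 11.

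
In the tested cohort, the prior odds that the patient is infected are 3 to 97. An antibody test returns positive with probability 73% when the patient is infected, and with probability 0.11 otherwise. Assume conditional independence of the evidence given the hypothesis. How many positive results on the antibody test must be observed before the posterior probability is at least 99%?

5

Prior odds = 3/97.
Likelihood ratio of a positive result = 0.73/0.11 = 73/11.
Target posterior odds = 0.99/0.01 = 99.
Require (73/11)ⁿ ≥ 99 ÷ (3/97) = 3201.
(73/11)⁴ = 28398241/14641 falls short of 3201 but (73/11)⁵ ≈12872.1 reaches it, so n = 5.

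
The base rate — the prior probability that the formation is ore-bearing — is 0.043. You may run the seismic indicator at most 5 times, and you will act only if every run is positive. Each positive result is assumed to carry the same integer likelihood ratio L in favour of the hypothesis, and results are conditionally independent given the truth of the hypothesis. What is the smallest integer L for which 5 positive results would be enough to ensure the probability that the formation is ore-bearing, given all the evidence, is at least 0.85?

3

Prior odds = 0.043/0.957 = 43/957.
Target odds = 0.85/0.15 = 17/3.
Need L⁵ ≥ 17/3 ÷ (43/957) = 5423/43.
2⁵ = 32 < 5423/43 ≤ 243 = 3⁵, so L = 3.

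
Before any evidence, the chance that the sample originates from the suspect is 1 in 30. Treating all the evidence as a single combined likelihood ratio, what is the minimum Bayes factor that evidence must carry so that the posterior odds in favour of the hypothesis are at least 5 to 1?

Prior odds = (1/30)/(29/30) = 1/29.
Target odds = 5.
Required Bayes factor = 5 ÷ (1/29) = 145.

145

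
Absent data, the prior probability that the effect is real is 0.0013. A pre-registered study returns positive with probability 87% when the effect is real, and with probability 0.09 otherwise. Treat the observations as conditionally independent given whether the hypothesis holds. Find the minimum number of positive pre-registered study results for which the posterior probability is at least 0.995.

Prior odds = 0.0013/0.9987 = 13/9987.
Likelihood ratio of a positive result = 0.87/0.09 = 29/3.
Target posterior odds = 0.995/0.005 = 199.
Require (29/3)ⁿ ≥ 199 ÷ (13/9987) = 1987413/13.
(29/3)⁵ = 20511149/243 falls short of 1987413/13 but (29/3)⁶ = 594823321/729 reaches it, so n = 6.

6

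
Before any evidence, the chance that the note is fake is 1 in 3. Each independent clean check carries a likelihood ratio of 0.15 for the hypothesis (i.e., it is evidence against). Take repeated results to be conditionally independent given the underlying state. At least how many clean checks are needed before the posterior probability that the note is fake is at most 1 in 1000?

4

Prior odds = (1/3)/(2/3) = 0.5.
Likelihood ratio per clean check = 0.15.
Target posterior odds = 0.001/0.999 = 1/999.
Need 0.5 × 0.15ⁿ ≤ 1/999, i.e. 0.15ⁿ ≤ 2/999.
0.15³ = 0.003375 is still above 2/999 but 0.15⁴ = 81/160000 is at or below it, so n = 4.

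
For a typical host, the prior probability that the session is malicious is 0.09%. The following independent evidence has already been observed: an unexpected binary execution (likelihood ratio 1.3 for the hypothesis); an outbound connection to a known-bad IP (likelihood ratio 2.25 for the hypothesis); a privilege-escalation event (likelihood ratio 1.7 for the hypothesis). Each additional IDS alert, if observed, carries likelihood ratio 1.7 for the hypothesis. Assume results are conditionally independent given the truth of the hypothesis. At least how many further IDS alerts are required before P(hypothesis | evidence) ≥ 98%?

18

Prior odds = 0.0009/0.9991 = 9/9991.
Combined Bayes factor of the evidence already in hand = 1.3 × 2.25 × 1.7 = 4.9725.
Odds after that evidence = (9/9991) × 4.9725 = 17901/3996400.
Target odds = 0.98/0.02 = 49.
Need 1.7ⁿ ≥ 49 ÷ (17901/3996400) = 195823600/17901.
1.7¹⁷ ≈8272.4 falls short of 195823600/17901 but 1.7¹⁸ ≈14063.1 reaches it, so n = 18.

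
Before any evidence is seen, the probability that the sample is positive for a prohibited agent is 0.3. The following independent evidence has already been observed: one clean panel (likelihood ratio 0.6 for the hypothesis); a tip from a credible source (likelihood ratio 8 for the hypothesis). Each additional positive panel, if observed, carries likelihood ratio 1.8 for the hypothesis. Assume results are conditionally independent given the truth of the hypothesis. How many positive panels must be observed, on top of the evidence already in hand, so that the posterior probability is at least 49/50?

Prior odds = 0.3/0.7 = 3/7.
Combined Bayes factor of the evidence already in hand = 0.6 × 8 = 4.8.
Odds after that evidence = (3/7) × 4.8 = 72/35.
Target odds = 0.98/0.02 = 49.
Need 1.8ⁿ ≥ 49 ÷ (72/35) = 1715/72.
1.8⁵ = 18.89568 falls short of 1715/72 but 1.8⁶ = 531441/15625 reaches it, so n = 6.

6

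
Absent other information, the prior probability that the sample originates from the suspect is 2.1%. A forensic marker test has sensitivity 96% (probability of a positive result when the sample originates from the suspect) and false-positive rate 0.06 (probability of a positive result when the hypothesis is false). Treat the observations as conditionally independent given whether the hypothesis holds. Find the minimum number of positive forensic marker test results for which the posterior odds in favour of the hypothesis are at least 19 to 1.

3

Prior odds: 0.021 ÷ 0.979 = 21/979.
Likelihood ratio of a positive result = 0.96/0.06 = 16.
Target odds = 19.
Require 16ⁿ ≥ 19 ÷ (21/979) = 18601/21.
16² = 256 falls short of 18601/21 but 16³ = 4096 reaches it, so n = 3.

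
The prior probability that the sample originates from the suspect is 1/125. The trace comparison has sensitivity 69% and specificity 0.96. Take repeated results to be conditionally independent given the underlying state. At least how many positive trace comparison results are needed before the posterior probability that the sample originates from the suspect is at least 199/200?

Prior odds = 0.008/0.992 = 1/124.
False-positive rate = 1 − 0.96 = 0.04; likelihood ratio of a positive = 0.69/0.04 = 17.25.
Target posterior odds = 0.995/0.005 = 199.
Need (1/124) × 17.25ⁿ ≥ 199, i.e. 17.25ⁿ ≥ 24676.
17.25³ = 5132.953125 falls short of 24676 but 17.25⁴ = 22667121/256 reaches it, so n = 4.

4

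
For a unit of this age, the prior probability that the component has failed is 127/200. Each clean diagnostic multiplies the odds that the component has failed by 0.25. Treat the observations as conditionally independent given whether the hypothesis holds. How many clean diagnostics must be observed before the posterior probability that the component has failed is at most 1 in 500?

5

Prior odds: 0.635 ÷ 0.365 = 127/73.
Likelihood ratio per clean diagnostic = 0.25.
Target posterior odds = 0.002/0.998 = 1/499.
Require 0.25ⁿ ≤ 1/499 ÷ (127/73) = 73/63373.
0.25⁴ = 0.00390625 is still above 73/63373 but 0.25⁵ = 1/1024 is at or below it, so n = 5.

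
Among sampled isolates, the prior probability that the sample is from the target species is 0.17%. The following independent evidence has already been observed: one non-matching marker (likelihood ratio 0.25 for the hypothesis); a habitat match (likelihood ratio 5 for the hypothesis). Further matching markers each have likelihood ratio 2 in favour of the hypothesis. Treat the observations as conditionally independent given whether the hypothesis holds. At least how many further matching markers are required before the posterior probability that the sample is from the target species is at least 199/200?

17

Prior odds = 0.0017/0.9983 = 17/9983.
Combined Bayes factor of the evidence already in hand = 0.25 × 5 = 1.25.
Odds after that evidence = (17/9983) × 1.25 = 85/39932.
Target odds = 0.995/0.005 = 199.
Need 2ⁿ ≥ 199 ÷ (85/39932) = 7946468/85.
2¹⁶ = 65536 falls short of 7946468/85 but 2¹⁷ = 131072 reaches it, so n = 17.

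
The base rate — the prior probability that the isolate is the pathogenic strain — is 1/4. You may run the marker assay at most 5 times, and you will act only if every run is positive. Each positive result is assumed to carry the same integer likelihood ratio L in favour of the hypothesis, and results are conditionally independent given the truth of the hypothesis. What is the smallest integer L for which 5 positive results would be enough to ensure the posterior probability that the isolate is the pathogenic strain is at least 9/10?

2

Prior odds = 0.25/0.75 = 1/3.
Target odds = 0.9/0.1 = 9.
Need L⁵ ≥ 9 ÷ (1/3) = 27.
1⁵ = 1 < 27 ≤ 32 = 2⁵, so L = 2.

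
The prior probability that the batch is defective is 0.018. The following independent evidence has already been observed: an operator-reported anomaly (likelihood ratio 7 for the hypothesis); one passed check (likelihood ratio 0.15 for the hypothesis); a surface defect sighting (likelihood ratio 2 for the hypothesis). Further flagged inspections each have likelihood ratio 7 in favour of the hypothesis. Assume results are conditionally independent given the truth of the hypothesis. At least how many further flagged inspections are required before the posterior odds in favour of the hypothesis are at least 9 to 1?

3

Prior odds = 0.018/0.982 = 9/491.
Combined Bayes factor of the evidence already in hand = 7 × 0.15 × 2 = 2.1.
Odds after that evidence = (9/491) × 2.1 = 189/4910.
Target odds = 9.
Need 7ⁿ ≥ 9 ÷ (189/4910) = 4910/21.
7² = 49 falls short of 4910/21 but 7³ = 343 reaches it, so n = 3.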